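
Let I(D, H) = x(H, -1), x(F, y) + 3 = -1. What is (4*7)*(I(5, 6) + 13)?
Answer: 252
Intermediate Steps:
x(F, y) = -4 (x(F, y) = -3 - 1 = -4)
I(D, H) = -4
(4*7)*(I(5, 6) + 13) = (4*7)*(-4 + 13) = 28*9 = 252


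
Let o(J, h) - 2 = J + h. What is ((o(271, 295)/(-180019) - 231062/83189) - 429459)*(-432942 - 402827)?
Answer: 5375204944591454238431/14975600591 ≈ 3.5893e+11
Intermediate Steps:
o(J, h) = 2 + J + h (o(J, h) = 2 + (J + h) = 2 + J + h)
((o(271, 295)/(-180019) - 231062/83189) - 429459)*(-432942 - 402827) = (((2 + 271 + 295)/(-180019) - 231062/83189) - 429459)*(-432942 - 402827) = ((568*(-1/180019) - 231062*1/83189) - 429459)*(-835769) = ((-568/180019 - 231062/83189) - 429459)*(-835769) = (-41642801530/14975600591 - 429459)*(-835769) = -6431448097011799/14975600591*(-835769) = 5375204944591454238431/14975600591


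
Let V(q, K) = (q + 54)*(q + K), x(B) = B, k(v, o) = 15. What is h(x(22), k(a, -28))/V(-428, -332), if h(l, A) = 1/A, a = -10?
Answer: 1/4263600 ≈ 2.3454e-7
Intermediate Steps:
V(q, K) = (54 + q)*(K + q)
h(x(22), k(a, -28))/V(-428, -332) = 1/(15*((-428)² + 54*(-332) + 54*(-428) - 332*(-428))) = 1/(15*(183184 - 17928 - 23112 + 142096)) = (1/15)/284240 = (1/15)*(1/284240) = 1/4263600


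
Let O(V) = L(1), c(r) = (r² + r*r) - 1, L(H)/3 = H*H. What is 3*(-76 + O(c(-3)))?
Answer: -219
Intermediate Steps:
L(H) = 3*H² (L(H) = 3*(H*H) = 3*H²)
c(r) = -1 + 2*r² (c(r) = (r² + r²) - 1 = 2*r² - 1 = -1 + 2*r²)
O(V) = 3 (O(V) = 3*1² = 3*1 = 3)
3*(-76 + O(c(-3))) = 3*(-76 + 3) = 3*(-73) = -219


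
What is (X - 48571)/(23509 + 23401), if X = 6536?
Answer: -8407/9382 ≈ -0.89608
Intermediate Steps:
(X - 48571)/(23509 + 23401) = (6536 - 48571)/(23509 + 23401) = -42035/46910 = -42035*1/46910 = -8407/9382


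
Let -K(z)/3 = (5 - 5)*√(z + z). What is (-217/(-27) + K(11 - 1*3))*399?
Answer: 28861/9 ≈ 3206.8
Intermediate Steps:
K(z) = 0 (K(z) = -3*(5 - 5)*√(z + z) = -0*√(2*z) = -0*√2*√z = -3*0 = 0)
(-217/(-27) + K(11 - 1*3))*399 = (-217/(-27) + 0)*399 = (-217*(-1/27) + 0)*399 = (217/27 + 0)*399 = (217/27)*399 = 28861/9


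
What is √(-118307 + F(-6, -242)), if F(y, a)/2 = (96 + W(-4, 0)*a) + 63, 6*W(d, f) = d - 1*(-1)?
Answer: 21*I*√267 ≈ 343.14*I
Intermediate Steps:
W(d, f) = ⅙ + d/6 (W(d, f) = (d - 1*(-1))/6 = (d + 1)/6 = (1 + d)/6 = ⅙ + d/6)
F(y, a) = 318 - a (F(y, a) = 2*((96 + (⅙ + (⅙)*(-4))*a) + 63) = 2*((96 + (⅙ - ⅔)*a) + 63) = 2*((96 - a/2) + 63) = 2*(159 - a/2) = 318 - a)
√(-118307 + F(-6, -242)) = √(-118307 + (318 - 1*(-242))) = √(-118307 + (318 + 242)) = √(-118307 + 560) = √(-117747) = 21*I*√267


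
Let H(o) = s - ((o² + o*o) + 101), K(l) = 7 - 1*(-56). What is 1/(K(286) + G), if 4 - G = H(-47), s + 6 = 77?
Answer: 1/4515 ≈ 0.00022148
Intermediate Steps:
K(l) = 63 (K(l) = 7 + 56 = 63)
s = 71 (s = -6 + 77 = 71)
H(o) = -30 - 2*o² (H(o) = 71 - ((o² + o*o) + 101) = 71 - ((o² + o²) + 101) = 71 - (2*o² + 101) = 71 - (101 + 2*o²) = 71 + (-101 - 2*o²) = -30 - 2*o²)
G = 4452 (G = 4 - (-30 - 2*(-47)²) = 4 - (-30 - 2*2209) = 4 - (-30 - 4418) = 4 - 1*(-4448) = 4 + 4448 = 4452)
1/(K(286) + G) = 1/(63 + 4452) = 1/4515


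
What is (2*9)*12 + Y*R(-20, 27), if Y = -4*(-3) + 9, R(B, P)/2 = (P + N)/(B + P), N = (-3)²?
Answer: 432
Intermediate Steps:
N = 9
R(B, P) = 2*(9 + P)/(B + P) (R(B, P) = 2*((P + 9)/(B + P)) = 2*((9 + P)/(B + P)) = 2*(9 + P)/(B + P))
Y = 21 (Y = 12 + 9 = 21)
(2*9)*12 + Y*R(-20, 27) = (2*9)*12 + 21*(2*(9 + 27)/(-20 + 27)) = 18*12 + 21*(2*36/7) = 216 + 21*(2*(⅐)*36) = 216 + 21*(72/7) = 216 + 216 = 432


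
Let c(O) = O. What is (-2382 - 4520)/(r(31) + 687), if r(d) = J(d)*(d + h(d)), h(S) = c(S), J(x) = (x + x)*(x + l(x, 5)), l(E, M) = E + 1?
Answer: -6902/242859 ≈ -0.028420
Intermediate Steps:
l(E, M) = 1 + E
J(x) = 2*x*(1 + 2*x) (J(x) = (x + x)*(x + (1 + x)) = (2*x)*(1 + 2*x) = 2*x*(1 + 2*x))
h(S) = S
r(d) = 4*d²*(1 + 2*d) (r(d) = (2*d*(1 + 2*d))*(d + d) = (2*d*(1 + 2*d))*(2*d) = 4*d²*(1 + 2*d))
(-2382 - 4520)/(r(31) + 687) = (-2382 - 4520)/(31²*(4 + 8*31) + 687) = -6902/(961*(4 + 248) + 687) = -6902/(961*252 + 687) = -6902/(242172 + 687) = -6902/242859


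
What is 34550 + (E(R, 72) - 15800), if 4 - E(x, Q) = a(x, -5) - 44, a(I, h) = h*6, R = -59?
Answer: 18828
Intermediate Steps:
a(I, h) = 6*h
E(x, Q) = 78 (E(x, Q) = 4 - (6*(-5) - 44) = 4 - (-30 - 44) = 4 - 1*(-74) = 4 + 74 = 78)
34550 + (E(R, 72) - 15800) = 34550 + (78 - 15800) = 34550 - 15722 = 18828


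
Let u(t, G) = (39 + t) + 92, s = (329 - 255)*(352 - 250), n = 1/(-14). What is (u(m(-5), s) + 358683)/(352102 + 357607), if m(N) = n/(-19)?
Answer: 8676775/17162054 ≈ 0.50558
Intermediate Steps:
n = -1/14 ≈ -0.071429
s = 7548 (s = 74*102 = 7548)
m(N) = 1/266 (m(N) = -1/14/(-19) = -1/14*(-1/19) = 1/266)
u(t, G) = 131 + t
(u(m(-5), s) + 358683)/(352102 + 357607) = ((131 + 1/266) + 358683)/(352102 + 357607) = (34847/266 + 358683)/709709 = (95444525/266)*(1/709709) = 8676775/17162054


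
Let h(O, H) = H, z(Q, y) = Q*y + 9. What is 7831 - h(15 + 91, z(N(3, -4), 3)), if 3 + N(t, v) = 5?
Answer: 7816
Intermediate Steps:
N(t, v) = 2 (N(t, v) = -3 + 5 = 2)
z(Q, y) = 9 + Q*y
7831 - h(15 + 91, z(N(3, -4), 3)) = 7831 - (9 + 2*3) = 7831 - (9 + 6) = 7831 - 1*15 = 7831 - 15 = 7816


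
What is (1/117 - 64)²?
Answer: 56055169/13689 ≈ 4094.9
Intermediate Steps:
(1/117 - 64)² = (-7487/117)² = 56055169/13689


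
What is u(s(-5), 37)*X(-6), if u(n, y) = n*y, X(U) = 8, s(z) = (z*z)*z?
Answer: -37000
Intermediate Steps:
s(z) = z**3 (s(z) = z**2*z = z**3)
u(s(-5), 37)*X(-6) = ((-5)**3*37)*8 = -125*37*8 = -4625*8 = -37000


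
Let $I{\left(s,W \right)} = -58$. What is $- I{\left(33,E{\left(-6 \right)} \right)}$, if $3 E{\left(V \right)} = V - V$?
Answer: $58$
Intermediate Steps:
$E{\left(V \right)} = 0$ ($E{\left(V \right)} = \frac{V - V}{3} = \frac{1}{3} \cdot 0 = 0$)
$- I{\left(33,E{\left(-6 \right)} \right)} = \left(-1\right) \left(-58\right) = 58$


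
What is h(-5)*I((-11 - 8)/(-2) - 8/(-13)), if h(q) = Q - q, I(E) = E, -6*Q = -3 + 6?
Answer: 2367/52 ≈ 45.519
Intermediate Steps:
Q = -1/2 (Q = -(-3 + 6)/6 = -1/6*3 = -1/2 ≈ -0.50000)
h(q) = -1/2 - q
h(-5)*I((-11 - 8)/(-2) - 8/(-13)) = (-1/2 - 1*(-5))*((-11 - 8)/(-2) - 8/(-13)) = (-1/2 + 5)*(-19*(-1/2) - 8*(-1/13)) = 9*(19/2 + 8/13)/2 = (9/2)*(263/26) = 2367/52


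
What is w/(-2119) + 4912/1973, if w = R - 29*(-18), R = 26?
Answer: 9327324/4180787 ≈ 2.2310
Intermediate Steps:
w = 548 (w = 26 - 29*(-18) = 26 + 522 = 548)
w/(-2119) + 4912/1973 = 548/(-2119) + 4912/1973 = 548*(-1/2119) + 4912*(1/1973) = -548/2119 + 4912/1973 = 9327324/4180787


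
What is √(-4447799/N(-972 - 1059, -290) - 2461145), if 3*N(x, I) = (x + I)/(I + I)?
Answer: I*√31220903195405/2321 ≈ 2407.4*I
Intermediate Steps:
N(x, I) = (I + x)/(6*I) (N(x, I) = ((x + I)/(I + I))/3 = ((I + x)/((2*I)))/3 = ((I + x)*(1/(2*I)))/3 = ((I + x)/(2*I))/3 = (I + x)/(6*I))
√(-4447799/N(-972 - 1059, -290) - 2461145) = √(-4447799*(-1740/(-290 + (-972 - 1059))) - 2461145) = √(-4447799*(-1740/(-290 - 2031)) - 2461145) = √(-4447799/((⅙)*(-1/290)*(-2321)) - 2461145) = √(-4447799/2321/1740 - 2461145) = √(-4447799*1740/2321 - 2461145) = √(-7739170260/2321 - 2461145) = √(-13451487805/2321) = I*√31220903195405/2321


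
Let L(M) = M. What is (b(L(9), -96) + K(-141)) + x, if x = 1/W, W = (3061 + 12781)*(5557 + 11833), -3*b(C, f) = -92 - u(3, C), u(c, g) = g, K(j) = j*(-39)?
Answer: 4572622523243/826477140 ≈ 5532.7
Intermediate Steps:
K(j) = -39*j
b(C, f) = 92/3 + C/3 (b(C, f) = -(-92 - C)/3 = 92/3 + C/3)
W = 275492380 (W = 15842*17390 = 275492380)
x = 1/275492380 ≈ 3.6299e-9
(b(L(9), -96) + K(-141)) + x = ((92/3 + (1/3)*9) - 39*(-141)) + 1/275492380 = ((92/3 + 3) + 5499) + 1/275492380 = (101/3 + 5499) + 1/275492380 = 16598/3 + 1/275492380 = 4572622523243/826477140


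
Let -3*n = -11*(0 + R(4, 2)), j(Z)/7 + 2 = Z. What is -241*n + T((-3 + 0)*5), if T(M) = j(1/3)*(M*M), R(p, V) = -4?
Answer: 2729/3 ≈ 909.67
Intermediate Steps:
j(Z) = -14 + 7*Z
n = -44/3 (n = -(-11)*(0 - 4)/3 = -(-11)*(-4)/3 = -1/3*44 = -44/3 ≈ -14.667)
T(M) = -35*M**2/3 (T(M) = (-14 + 7/3)*(M*M) = (-14 + 7*(1/3))*M**2 = (-14 + 7/3)*M**2 = -35*M**2/3)
-241*n + T((-3 + 0)*5) = -241*(-44/3) - 35*25*(-3 + 0)**2/3 = 10604/3 - 35*(-3*5)**2/3 = 10604/3 - 35/3*(-15)**2 = 10604/3 - 35/3*225 = 10604/3 - 2625 = 2729/3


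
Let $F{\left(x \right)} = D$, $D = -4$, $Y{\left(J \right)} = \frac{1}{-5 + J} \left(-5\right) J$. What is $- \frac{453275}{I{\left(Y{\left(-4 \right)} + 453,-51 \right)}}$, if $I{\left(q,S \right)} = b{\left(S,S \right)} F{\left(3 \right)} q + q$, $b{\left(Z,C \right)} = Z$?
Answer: $- \frac{815895}{166337} \approx -4.9051$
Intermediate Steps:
$Y{\left(J \right)} = - \frac{5 J}{-5 + J}$ ($Y{\left(J \right)} = - \frac{5}{-5 + J} J = - \frac{5 J}{-5 + J}$)
$F{\left(x \right)} = -4$
$I{\left(q,S \right)} = q - 4 S q$ ($I{\left(q,S \right)} = S \left(-4\right) q + q = - 4 S q + q = q - 4 S q$)
$- \frac{453275}{I{\left(Y{\left(-4 \right)} + 453,-51 \right)}} = - \frac{453275}{\left(\left(-5\right) \left(-4\right) \frac{1}{-5 - 4} + 453\right) \left(1 - -204\right)} = - \frac{453275}{\left(\left(-5\right) \left(-4\right) \frac{1}{-9} + 453\right) \left(1 + 204\right)} = - \frac{453275}{\left(\left(-5\right) \left(-4\right) \left(- \frac{1}{9}\right) + 453\right) 205} = - \frac{453275}{\left(- \frac{20}{9} + 453\right) 205} = - \frac{453275}{\frac{4057}{9} \cdot 205} = - \frac{453275}{\frac{831685}{9}} = \left(-453275\right) \frac{9}{831685} = - \frac{815895}{166337}$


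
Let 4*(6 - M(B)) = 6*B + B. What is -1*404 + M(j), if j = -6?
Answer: -775/2 ≈ -387.50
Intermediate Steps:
M(B) = 6 - 7*B/4 (M(B) = 6 - (6*B + B)/4 = 6 - 7*B/4)
-1*404 + M(j) = -1*404 + (6 - 7/4*(-6)) = -404 + (6 + 21/2) = -404 + 33/2 = -775/2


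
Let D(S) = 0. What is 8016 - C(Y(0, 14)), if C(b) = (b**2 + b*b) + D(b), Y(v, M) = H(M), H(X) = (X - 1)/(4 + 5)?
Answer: 648958/81 ≈ 8011.8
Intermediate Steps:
H(X) = -1/9 + X/9 (H(X) = (-1 + X)/9 = (-1 + X)*(1/9) = -1/9 + X/9)
Y(v, M) = -1/9 + M/9
C(b) = 2*b**2 (C(b) = (b**2 + b*b) + 0 = (b**2 + b**2) + 0 = 2*b**2 + 0 = 2*b**2)
8016 - C(Y(0, 14)) = 8016 - 2*(-1/9 + (1/9)*14)**2 = 8016 - 2*(-1/9 + 14/9)**2 = 8016 - 2*(13/9)**2 = 8016 - 2*169/81 = 8016 - 1*338/81 = 8016 - 338/81 = 648958/81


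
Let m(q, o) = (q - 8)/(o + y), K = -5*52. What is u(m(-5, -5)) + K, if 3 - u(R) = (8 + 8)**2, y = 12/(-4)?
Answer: -513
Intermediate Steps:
y = -3 (y = 12*(-1/4) = -3)
K = -260
m(q, o) = (-8 + q)/(-3 + o) (m(q, o) = (q - 8)/(o - 3) = (-8 + q)/(-3 + o))
u(R) = -253 (u(R) = 3 - (8 + 8)**2 = 3 - 1*16**2 = 3 - 1*256 = 3 - 256 = -253)
u(m(-5, -5)) + K = -253 - 260 = -513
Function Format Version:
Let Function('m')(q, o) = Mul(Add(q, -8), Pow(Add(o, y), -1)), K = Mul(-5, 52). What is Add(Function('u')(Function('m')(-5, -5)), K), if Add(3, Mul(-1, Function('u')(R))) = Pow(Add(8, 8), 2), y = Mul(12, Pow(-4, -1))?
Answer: -513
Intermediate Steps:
y = -3 (y = Mul(12, Rational(-1, 4)) = -3)
K = -260
Function('m')(q, o) = Mul(Pow(Add(-3, o), -1), Add(-8, q)) (Function('m')(q, o) = Mul(Add(q, -8), Pow(Add(o, -3), -1)) = Mul(Add(-8, q), Pow(Add(-3, o), -1)) = Mul(Pow(Add(-3, o), -1), Add(-8, q)))
Function('u')(R) = -253 (Function('u')(R) = Add(3, Mul(-1, Pow(Add(8, 8), 2))) = Add(3, Mul(-1, Pow(16, 2))) = Add(3, Mul(-1, 256)) = Add(3, -256) = -253)
Add(Function('u')(Function('m')(-5, -5)), K) = Add(-253, -260) = -513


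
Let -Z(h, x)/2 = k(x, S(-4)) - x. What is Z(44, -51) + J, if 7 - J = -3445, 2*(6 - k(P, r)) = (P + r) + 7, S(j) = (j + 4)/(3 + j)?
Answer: 3294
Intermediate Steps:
S(j) = (4 + j)/(3 + j)
k(P, r) = 5/2 - P/2 - r/2 (k(P, r) = 6 - ((P + r) + 7)/2 = 6 - (7 + P + r)/2 = 6 + (-7/2 - P/2 - r/2) = 5/2 - P/2 - r/2)
Z(h, x) = -5 + 3*x (Z(h, x) = -2*((5/2 - x/2 - (4 - 4)/(2*(3 - 4))) - x) = -2*((5/2 - x/2 - 0/(2*(-1))) - x) = -2*((5/2 - x/2 - (-1)*0/2) - x) = -2*((5/2 - x/2 - ½*0) - x) = -2*((5/2 - x/2 + 0) - x) = -2*((5/2 - x/2) - x) = -2*(5/2 - 3*x/2) = -5 + 3*x)
J = 3452 (J = 7 - 1*(-3445) = 7 + 3445 = 3452)
Z(44, -51) + J = (-5 + 3*(-51)) + 3452 = (-5 - 153) + 3452 = -158 + 3452 = 3294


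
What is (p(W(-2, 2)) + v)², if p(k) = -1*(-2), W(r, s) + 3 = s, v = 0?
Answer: 4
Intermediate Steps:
W(r, s) = -3 + s
p(k) = 2
(p(W(-2, 2)) + v)² = (2 + 0)² = 2² = 4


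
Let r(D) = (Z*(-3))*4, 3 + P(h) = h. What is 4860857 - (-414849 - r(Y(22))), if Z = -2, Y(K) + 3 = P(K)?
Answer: 5275730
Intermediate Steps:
P(h) = -3 + h
Y(K) = -6 + K (Y(K) = -3 + (-3 + K) = -6 + K)
r(D) = 24 (r(D) = -2*(-3)*4 = 6*4 = 24)
4860857 - (-414849 - r(Y(22))) = 4860857 - (-414849 - 1*24) = 4860857 - (-414849 - 24) = 4860857 - 1*(-414873) = 4860857 + 414873 = 5275730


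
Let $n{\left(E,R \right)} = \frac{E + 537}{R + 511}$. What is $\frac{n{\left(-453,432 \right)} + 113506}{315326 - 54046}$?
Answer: $\frac{53518121}{123193520} \approx 0.43442$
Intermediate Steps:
$n{\left(E,R \right)} = \frac{537 + E}{511 + R}$
$\frac{n{\left(-453,432 \right)} + 113506}{315326 - 54046} = \frac{\frac{537 - 453}{511 + 432} + 113506}{315326 - 54046} = \frac{\frac{1}{943} \cdot 84 + 113506}{261280} = \left(\frac{1}{943} \cdot 84 + 113506\right) \frac{1}{261280} = \left(\frac{84}{943} + 113506\right) \frac{1}{261280} = \frac{107036242}{943} \cdot \frac{1}{261280} = \frac{53518121}{123193520}$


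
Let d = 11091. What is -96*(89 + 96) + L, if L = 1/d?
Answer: -196976159/11091 ≈ -17760.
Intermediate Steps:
L = 1/11091 ≈ 9.0163e-5
-96*(89 + 96) + L = -96*(89 + 96) + 1/11091 = -96*185 + 1/11091 = -17760 + 1/11091 = -196976159/11091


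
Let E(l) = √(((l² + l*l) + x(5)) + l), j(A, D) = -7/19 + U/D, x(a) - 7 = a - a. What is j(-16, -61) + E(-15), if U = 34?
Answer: -1073/1159 + √442 ≈ 20.098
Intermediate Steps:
x(a) = 7 (x(a) = 7 + (a - a) = 7 + 0 = 7)
j(A, D) = -7/19 + 34/D
E(l) = √(7 + l + 2*l²) (E(l) = √(((l² + l*l) + 7) + l) = √(((l² + l²) + 7) + l) = √((2*l² + 7) + l) = √((7 + 2*l²) + l) = √(7 + l + 2*l²))
j(-16, -61) + E(-15) = (-7/19 + 34/(-61)) + √(7 - 15 + 2*(-15)²) = (-7/19 + 34*(-1/61)) + √(7 - 15 + 2*225) = (-7/19 - 34/61) + √(7 - 15 + 450) = -1073/1159 + √442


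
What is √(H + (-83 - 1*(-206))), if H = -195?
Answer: 6*I*√2 ≈ 8.4853*I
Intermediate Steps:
√(H + (-83 - 1*(-206))) = √(-195 + (-83 - 1*(-206))) = √(-195 + (-83 + 206)) = √(-195 + 123) = √(-72) = 6*I*√2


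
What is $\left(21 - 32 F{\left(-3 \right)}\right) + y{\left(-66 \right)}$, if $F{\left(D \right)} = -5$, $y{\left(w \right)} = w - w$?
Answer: $181$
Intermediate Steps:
$y{\left(w \right)} = 0$
$\left(21 - 32 F{\left(-3 \right)}\right) + y{\left(-66 \right)} = \left(21 - -160\right) + 0 = \left(21 + 160\right) + 0 = 181 + 0 = 181$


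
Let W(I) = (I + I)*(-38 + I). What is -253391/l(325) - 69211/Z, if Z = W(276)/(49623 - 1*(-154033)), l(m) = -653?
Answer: -1146362403829/10723566 ≈ -1.0690e+5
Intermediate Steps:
W(I) = 2*I*(-38 + I) (W(I) = (2*I)*(-38 + I) = 2*I*(-38 + I))
Z = 16422/25457 (Z = (2*276*(-38 + 276))/(49623 - 1*(-154033)) = (2*276*238)/(49623 + 154033) = 131376/203656 = 131376*(1/203656) = 16422/25457 ≈ 0.64509)
-253391/l(325) - 69211/Z = -253391/(-653) - 69211/16422/25457 = -253391*(-1/653) - 69211*25457/16422 = 253391/653 - 1761904427/16422 = -1146362403829/10723566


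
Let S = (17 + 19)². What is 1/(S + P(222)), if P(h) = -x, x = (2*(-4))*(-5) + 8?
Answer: 1/1248 ≈ 0.00080128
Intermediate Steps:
x = 48 (x = -8*(-5) + 8 = 40 + 8 = 48)
P(h) = -48 (P(h) = -1*48 = -48)
S = 1296 (S = 36² = 1296)
1/(S + P(222)) = 1/(1296 - 48) = 1/1248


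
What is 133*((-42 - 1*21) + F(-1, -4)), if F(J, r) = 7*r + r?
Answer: -12635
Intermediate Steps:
F(J, r) = 8*r
133*((-42 - 1*21) + F(-1, -4)) = 133*((-42 - 1*21) + 8*(-4)) = 133*((-42 - 21) - 32) = 133*(-63 - 32) = 133*(-95) = -12635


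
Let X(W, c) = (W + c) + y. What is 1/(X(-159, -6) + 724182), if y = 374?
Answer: 1/724391 ≈ 1.3805e-6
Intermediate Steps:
X(W, c) = 374 + W + c (X(W, c) = (W + c) + 374 = 374 + W + c)
1/(X(-159, -6) + 724182) = 1/((374 - 159 - 6) + 724182) = 1/(209 + 724182) = 1/724391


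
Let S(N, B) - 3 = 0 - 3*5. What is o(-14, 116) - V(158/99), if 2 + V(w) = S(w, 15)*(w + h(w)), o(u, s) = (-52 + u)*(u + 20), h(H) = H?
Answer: -11738/33 ≈ -355.70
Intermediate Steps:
o(u, s) = (-52 + u)*(20 + u)
S(N, B) = -12 (S(N, B) = 3 + (0 - 3*5) = 3 + (0 - 15) = 3 - 15 = -12)
V(w) = -2 - 24*w (V(w) = -2 - 12*(w + w) = -2 - 24*w)
o(-14, 116) - V(158/99) = (-1040 + (-14)**2 - 32*(-14)) - (-2 - 3792/99) = (-1040 + 196 + 448) - (-2 - 3792/99) = -396 - (-2 - 24*158/99) = -396 - (-2 - 1264/33) = -396 - 1*(-1330/33) = -396 + 1330/33 = -11738/33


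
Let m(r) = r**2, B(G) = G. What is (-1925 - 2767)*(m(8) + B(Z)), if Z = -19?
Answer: -211140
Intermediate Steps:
(-1925 - 2767)*(m(8) + B(Z)) = (-1925 - 2767)*(8**2 - 19) = -4692*(64 - 19) = -4692*45 = -211140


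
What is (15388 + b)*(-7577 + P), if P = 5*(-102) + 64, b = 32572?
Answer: -384783080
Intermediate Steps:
P = -446 (P = -510 + 64 = -446)
(15388 + b)*(-7577 + P) = (15388 + 32572)*(-7577 - 446) = 47960*(-8023) = -384783080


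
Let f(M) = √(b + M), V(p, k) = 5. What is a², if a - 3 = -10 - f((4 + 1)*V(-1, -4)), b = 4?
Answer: (7 + √29)² ≈ 153.39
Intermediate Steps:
f(M) = √(4 + M)
a = -7 - √29 (a = 3 + (-10 - √(4 + (4 + 1)*5)) = 3 + (-10 - √(4 + 5*5)) = 3 + (-10 - √(4 + 25)) = 3 + (-10 - √29) = -7 - √29 ≈ -12.385)
a² = (-7 - √29)²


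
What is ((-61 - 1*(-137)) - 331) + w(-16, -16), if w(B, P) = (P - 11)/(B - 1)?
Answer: -4308/17 ≈ -253.41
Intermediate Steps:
w(B, P) = (-11 + P)/(-1 + B)
((-61 - 1*(-137)) - 331) + w(-16, -16) = ((-61 - 1*(-137)) - 331) + (-11 - 16)/(-1 - 16) = ((-61 + 137) - 331) - 27/(-17) = (76 - 331) - 1/17*(-27) = -255 + 27/17 = -4308/17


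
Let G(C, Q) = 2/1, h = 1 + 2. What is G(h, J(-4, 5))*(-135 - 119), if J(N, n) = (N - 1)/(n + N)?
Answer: -508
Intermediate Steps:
h = 3
J(N, n) = (-1 + N)/(N + n)
G(C, Q) = 2 (G(C, Q) = 2*1 = 2)
G(h, J(-4, 5))*(-135 - 119) = 2*(-135 - 119) = 2*(-254) = -508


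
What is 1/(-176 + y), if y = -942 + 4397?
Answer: 1/3279 ≈ 0.00030497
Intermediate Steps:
y = 3455
1/(-176 + y) = 1/(-176 + 3455) = 1/3279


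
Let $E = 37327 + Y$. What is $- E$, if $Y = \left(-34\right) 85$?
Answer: $-34437$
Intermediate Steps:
$Y = -2890$
$E = 34437$ ($E = 37327 - 2890 = 34437$)
$- E = \left(-1\right) 34437 = -34437$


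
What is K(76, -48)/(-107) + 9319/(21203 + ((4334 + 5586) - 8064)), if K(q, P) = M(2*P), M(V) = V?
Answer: 3210797/2467313 ≈ 1.3013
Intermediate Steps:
K(q, P) = 2*P
K(76, -48)/(-107) + 9319/(21203 + ((4334 + 5586) - 8064)) = (2*(-48))/(-107) + 9319/(21203 + ((4334 + 5586) - 8064)) = -96*(-1/107) + 9319/(21203 + (9920 - 8064)) = 96/107 + 9319/(21203 + 1856) = 96/107 + 9319/23059 = 3210797/2467313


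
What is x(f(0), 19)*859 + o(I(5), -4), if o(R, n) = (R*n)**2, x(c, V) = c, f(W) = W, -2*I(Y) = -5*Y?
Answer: 2500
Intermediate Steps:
I(Y) = 5*Y/2 (I(Y) = -(-5)*Y/2 = 5*Y/2)
o(R, n) = R**2*n**2
x(f(0), 19)*859 + o(I(5), -4) = 0*859 + ((5/2)*5)**2*(-4)**2 = 0 + (25/2)**2*16 = 0 + (625/4)*16 = 0 + 2500 = 2500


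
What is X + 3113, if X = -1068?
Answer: 2045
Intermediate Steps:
X + 3113 = -1068 + 3113 = 2045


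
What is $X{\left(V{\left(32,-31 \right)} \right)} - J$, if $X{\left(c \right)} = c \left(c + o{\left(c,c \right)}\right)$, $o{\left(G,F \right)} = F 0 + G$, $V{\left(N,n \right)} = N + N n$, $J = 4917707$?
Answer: $-3074507$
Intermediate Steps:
$o{\left(G,F \right)} = G$ ($o{\left(G,F \right)} = 0 + G = G$)
$X{\left(c \right)} = 2 c^{2}$ ($X{\left(c \right)} = c \left(c + c\right) = c 2 c = 2 c^{2}$)
$X{\left(V{\left(32,-31 \right)} \right)} - J = 2 \left(32 \left(1 - 31\right)\right)^{2} - 4917707 = 2 \left(32 \left(-30\right)\right)^{2} - 4917707 = 2 \left(-960\right)^{2} - 4917707 = 2 \cdot 921600 - 4917707 = 1843200 - 4917707 = -3074507$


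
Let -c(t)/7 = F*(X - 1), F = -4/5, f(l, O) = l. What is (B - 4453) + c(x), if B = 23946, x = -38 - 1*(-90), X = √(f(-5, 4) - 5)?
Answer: 97437/5 + 28*I*√10/5 ≈ 19487.0 + 17.709*I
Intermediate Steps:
F = -⅘ (F = -4*⅕ = -⅘ ≈ -0.80000)
X = I*√10 (X = √(-5 - 5) = √(-10) = I*√10 ≈ 3.1623*I)
x = 52 (x = -38 + 90 = 52)
c(t) = -28/5 + 28*I*√10/5 (c(t) = -(-28)*(I*√10 - 1)/5 = -(-28)*(-1 + I*√10)/5 = -7*(⅘ - 4*I*√10/5) = -28/5 + 28*I*√10/5)
(B - 4453) + c(x) = (23946 - 4453) + (-28/5 + 28*I*√10/5) = 19493 + (-28/5 + 28*I*√10/5) = 97437/5 + 28*I*√10/5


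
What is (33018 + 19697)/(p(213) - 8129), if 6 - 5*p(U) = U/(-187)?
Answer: -758285/116912 ≈ -6.4859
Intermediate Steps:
p(U) = 6/5 + U/935 (p(U) = 6/5 - U/(5*(-187)) = 6/5 - U*(-1)/(5*187) = 6/5 - (-1)*U/935 = 6/5 + U/935)
(33018 + 19697)/(p(213) - 8129) = (33018 + 19697)/((6/5 + (1/935)*213) - 8129) = 52715/((6/5 + 213/935) - 8129) = 52715/(267/187 - 8129) = 52715/(-1519856/187) = 52715*(-187/1519856) = -758285/116912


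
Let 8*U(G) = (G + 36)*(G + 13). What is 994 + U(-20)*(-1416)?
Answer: 20818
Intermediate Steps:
U(G) = (13 + G)*(36 + G)/8 (U(G) = ((G + 36)*(G + 13))/8 = ((36 + G)*(13 + G))/8 = ((13 + G)*(36 + G))/8 = (13 + G)*(36 + G)/8)
994 + U(-20)*(-1416) = 994 + (117/2 + (1/8)*(-20)**2 + (49/8)*(-20))*(-1416) = 994 + (117/2 + (1/8)*400 - 245/2)*(-1416) = 994 + (117/2 + 50 - 245/2)*(-1416) = 994 - 14*(-1416) = 994 + 19824 = 20818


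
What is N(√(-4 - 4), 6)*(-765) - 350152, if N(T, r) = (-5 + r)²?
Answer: -350917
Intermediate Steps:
N(√(-4 - 4), 6)*(-765) - 350152 = (-5 + 6)²*(-765) - 350152 = 1²*(-765) - 350152 = 1*(-765) - 350152 = -765 - 350152 = -350917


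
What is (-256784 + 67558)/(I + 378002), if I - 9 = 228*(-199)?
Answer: -189226/332639 ≈ -0.56886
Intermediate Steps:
I = -45363 (I = 9 + 228*(-199) = 9 - 45372 = -45363)
(-256784 + 67558)/(I + 378002) = (-256784 + 67558)/(-45363 + 378002) = -189226/332639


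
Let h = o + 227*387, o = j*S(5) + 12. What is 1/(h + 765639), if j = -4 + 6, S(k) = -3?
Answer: 1/853494 ≈ 1.1717e-6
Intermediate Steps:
j = 2
o = 6 (o = 2*(-3) + 12 = -6 + 12 = 6)
h = 87855 (h = 6 + 227*387 = 6 + 87849 = 87855)
1/(h + 765639) = 1/(87855 + 765639) = 1/853494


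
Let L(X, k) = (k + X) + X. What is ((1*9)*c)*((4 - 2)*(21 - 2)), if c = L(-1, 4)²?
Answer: 1368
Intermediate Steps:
L(X, k) = k + 2*X (L(X, k) = (X + k) + X = k + 2*X)
c = 4 (c = (4 + 2*(-1))² = (4 - 2)² = 2² = 4)
((1*9)*c)*((4 - 2)*(21 - 2)) = ((1*9)*4)*((4 - 2)*(21 - 2)) = (9*4)*(2*19) = 36*38 = 1368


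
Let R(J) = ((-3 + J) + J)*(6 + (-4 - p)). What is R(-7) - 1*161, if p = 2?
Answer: -161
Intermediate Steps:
R(J) = 0 (R(J) = ((-3 + J) + J)*(6 + (-4 - 1*2)) = (-3 + 2*J)*(6 + (-4 - 2)) = (-3 + 2*J)*(6 - 6) = (-3 + 2*J)*0 = 0)
R(-7) - 1*161 = 0 - 1*161 = 0 - 161 = -161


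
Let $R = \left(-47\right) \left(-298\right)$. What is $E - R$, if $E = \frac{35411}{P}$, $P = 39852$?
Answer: $- \frac{558131701}{39852} \approx -14005.0$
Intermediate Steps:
$R = 14006$
$E = \frac{35411}{39852} \approx 0.88856$
$E - R = \frac{35411}{39852} - 14006 = - \frac{558131701}{39852}$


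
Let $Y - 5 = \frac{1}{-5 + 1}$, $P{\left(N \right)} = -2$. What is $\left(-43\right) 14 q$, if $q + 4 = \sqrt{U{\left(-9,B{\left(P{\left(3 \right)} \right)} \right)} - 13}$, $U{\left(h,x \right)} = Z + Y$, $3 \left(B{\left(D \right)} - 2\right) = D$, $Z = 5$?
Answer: $2408 - 301 i \sqrt{13} \approx 2408.0 - 1085.3 i$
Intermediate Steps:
$B{\left(D \right)} = 2 + \frac{D}{3}$
$Y = \frac{19}{4}$ ($Y = 5 + \frac{1}{-5 + 1} = 5 + \frac{1}{-4} = 5 - \frac{1}{4} = \frac{19}{4} \approx 4.75$)
$U{\left(h,x \right)} = \frac{39}{4}$ ($U{\left(h,x \right)} = 5 + \frac{19}{4} = \frac{39}{4}$)
$q = -4 + \frac{i \sqrt{13}}{2}$ ($q = -4 + \sqrt{\frac{39}{4} - 13} = -4 + \sqrt{- \frac{13}{4}} = -4 + \frac{i \sqrt{13}}{2} \approx -4.0 + 1.8028 i$)
$\left(-43\right) 14 q = \left(-43\right) 14 \left(-4 + \frac{i \sqrt{13}}{2}\right) = - 602 \left(-4 + \frac{i \sqrt{13}}{2}\right) = 2408 - 301 i \sqrt{13}$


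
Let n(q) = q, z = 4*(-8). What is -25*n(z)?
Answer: 800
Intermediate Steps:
z = -32
-25*n(z) = -25*(-32) = 800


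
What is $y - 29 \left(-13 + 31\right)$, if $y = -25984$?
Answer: $-26506$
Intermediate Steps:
$y - 29 \left(-13 + 31\right) = -25984 - 29 \left(-13 + 31\right) = -25984 - 522 = -26506$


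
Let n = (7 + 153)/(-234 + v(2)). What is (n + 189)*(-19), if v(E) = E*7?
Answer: -39349/11 ≈ -3577.2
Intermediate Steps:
v(E) = 7*E
n = -8/11 (n = (7 + 153)/(-234 + 7*2) = 160/(-234 + 14) = 160/(-220) = 160*(-1/220) = -8/11 ≈ -0.72727)
(n + 189)*(-19) = (-8/11 + 189)*(-19) = (2071/11)*(-19) = -39349/11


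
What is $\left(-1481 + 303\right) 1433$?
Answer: $-1688074$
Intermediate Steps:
$\left(-1481 + 303\right) 1433 = \left(-1178\right) 1433 = -1688074$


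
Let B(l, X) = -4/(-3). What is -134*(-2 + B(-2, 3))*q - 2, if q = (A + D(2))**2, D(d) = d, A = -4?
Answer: 1066/3 ≈ 355.33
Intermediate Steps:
B(l, X) = 4/3 (B(l, X) = -4*(-1/3) = 4/3)
q = 4 (q = (-4 + 2)**2 = (-2)**2 = 4)
-134*(-2 + B(-2, 3))*q - 2 = -134*(-2 + 4/3)*4 - 2 = -(-268)*4/3 - 2 = -134*(-8/3) - 2 = 1072/3 - 2 = 1066/3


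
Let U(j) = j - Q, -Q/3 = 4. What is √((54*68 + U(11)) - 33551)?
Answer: 4*I*√1866 ≈ 172.79*I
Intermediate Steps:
Q = -12 (Q = -3*4 = -12)
U(j) = 12 + j (U(j) = j - 1*(-12) = j + 12 = 12 + j)
√((54*68 + U(11)) - 33551) = √((54*68 + (12 + 11)) - 33551) = √((3672 + 23) - 33551) = √(3695 - 33551) = √(-29856) = 4*I*√1866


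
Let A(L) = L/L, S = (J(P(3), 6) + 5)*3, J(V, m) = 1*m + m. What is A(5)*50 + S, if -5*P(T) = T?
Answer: 101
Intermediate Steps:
P(T) = -T/5
J(V, m) = 2*m (J(V, m) = m + m = 2*m)
S = 51 (S = (2*6 + 5)*3 = (12 + 5)*3 = 17*3 = 51)
A(L) = 1
A(5)*50 + S = 1*50 + 51 = 50 + 51 = 101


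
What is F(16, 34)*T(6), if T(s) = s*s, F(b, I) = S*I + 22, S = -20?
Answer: -23688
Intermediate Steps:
F(b, I) = 22 - 20*I (F(b, I) = -20*I + 22 = 22 - 20*I)
T(s) = s**2
F(16, 34)*T(6) = (22 - 20*34)*6**2 = (22 - 680)*36 = -658*36 = -23688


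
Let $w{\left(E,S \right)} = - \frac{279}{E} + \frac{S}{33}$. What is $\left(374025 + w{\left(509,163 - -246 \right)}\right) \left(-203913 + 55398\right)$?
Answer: $- \frac{311024909984995}{5599} \approx -5.555 \cdot 10^{10}$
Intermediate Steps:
$w{\left(E,S \right)} = - \frac{279}{E} + \frac{S}{33}$ ($w{\left(E,S \right)} = - \frac{279}{E} + S \frac{1}{33} = - \frac{279}{E} + \frac{S}{33}$)
$\left(374025 + w{\left(509,163 - -246 \right)}\right) \left(-203913 + 55398\right) = \left(374025 + \left(- \frac{279}{509} + \frac{163 - -246}{33}\right)\right) \left(-203913 + 55398\right) = \left(374025 + \left(\left(-279\right) \frac{1}{509} + \frac{163 + 246}{33}\right)\right) \left(-148515\right) = \left(374025 + \left(- \frac{279}{509} + \frac{1}{33} \cdot 409\right)\right) \left(-148515\right) = \left(374025 + \left(- \frac{279}{509} + \frac{409}{33}\right)\right) \left(-148515\right) = \left(374025 + \frac{198974}{16797}\right) \left(-148515\right) = \frac{6282696899}{16797} \left(-148515\right) = - \frac{311024909984995}{5599}$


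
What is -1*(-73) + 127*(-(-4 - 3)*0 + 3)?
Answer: 454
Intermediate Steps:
-1*(-73) + 127*(-(-4 - 3)*0 + 3) = 73 + 127*(-1*(-7)*0 + 3) = 73 + 127*(7*0 + 3) = 73 + 127*(0 + 3) = 73 + 127*3 = 73 + 381 = 454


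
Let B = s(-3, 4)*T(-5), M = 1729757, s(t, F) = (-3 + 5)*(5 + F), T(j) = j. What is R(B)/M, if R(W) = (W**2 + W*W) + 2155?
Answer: 18355/1729757 ≈ 0.010611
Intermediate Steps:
s(t, F) = 10 + 2*F (s(t, F) = 2*(5 + F) = 10 + 2*F)
B = -90 (B = (10 + 2*4)*(-5) = (10 + 8)*(-5) = 18*(-5) = -90)
R(W) = 2155 + 2*W**2 (R(W) = (W**2 + W**2) + 2155 = 2*W**2 + 2155 = 2155 + 2*W**2)
R(B)/M = (2155 + 2*(-90)**2)/1729757 = (2155 + 2*8100)*(1/1729757) = (2155 + 16200)*(1/1729757) = 18355*(1/1729757) = 18355/1729757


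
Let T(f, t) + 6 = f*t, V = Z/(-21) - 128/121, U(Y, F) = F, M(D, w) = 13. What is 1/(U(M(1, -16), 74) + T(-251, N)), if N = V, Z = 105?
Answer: 121/192211 ≈ 0.00062952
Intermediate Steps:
V = -733/121 (V = 105/(-21) - 128/121 = 105*(-1/21) - 128*1/121 = -5 - 128/121 = -733/121 ≈ -6.0579)
N = -733/121 ≈ -6.0579
T(f, t) = -6 + f*t
1/(U(M(1, -16), 74) + T(-251, N)) = 1/(74 + (-6 - 251*(-733/121))) = 1/(74 + (-6 + 183983/121)) = 1/(74 + 183257/121) = 1/(192211/121) = 121/192211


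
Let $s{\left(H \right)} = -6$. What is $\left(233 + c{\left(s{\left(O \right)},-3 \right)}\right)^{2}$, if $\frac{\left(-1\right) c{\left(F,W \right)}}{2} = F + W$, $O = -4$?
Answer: $63001$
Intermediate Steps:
$c{\left(F,W \right)} = - 2 F - 2 W$ ($c{\left(F,W \right)} = - 2 \left(F + W\right) = - 2 F - 2 W$)
$\left(233 + c{\left(s{\left(O \right)},-3 \right)}\right)^{2} = \left(233 - -18\right)^{2} = \left(233 + \left(12 + 6\right)\right)^{2} = \left(233 + 18\right)^{2} = 251^{2} = 63001$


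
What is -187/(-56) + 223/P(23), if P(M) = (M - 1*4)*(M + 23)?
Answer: 87963/24472 ≈ 3.5944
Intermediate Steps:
P(M) = (-4 + M)*(23 + M) (P(M) = (M - 4)*(23 + M) = (-4 + M)*(23 + M))
-187/(-56) + 223/P(23) = -187/(-56) + 223/(-92 + 23² + 19*23) = -187*(-1/56) + 223/(-92 + 529 + 437) = 187/56 + 223/874 = 87963/24472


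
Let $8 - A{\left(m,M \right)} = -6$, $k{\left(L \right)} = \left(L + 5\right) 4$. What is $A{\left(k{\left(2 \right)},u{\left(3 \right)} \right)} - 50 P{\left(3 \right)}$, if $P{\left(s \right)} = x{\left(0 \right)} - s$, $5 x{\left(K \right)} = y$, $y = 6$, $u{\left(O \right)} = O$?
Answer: $104$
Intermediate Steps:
$k{\left(L \right)} = 20 + 4 L$ ($k{\left(L \right)} = \left(5 + L\right) 4 = 20 + 4 L$)
$A{\left(m,M \right)} = 14$ ($A{\left(m,M \right)} = 8 - -6 = 8 + 6 = 14$)
$x{\left(K \right)} = \frac{6}{5}$ ($x{\left(K \right)} = \frac{1}{5} \cdot 6 = \frac{6}{5}$)
$P{\left(s \right)} = \frac{6}{5} - s$
$A{\left(k{\left(2 \right)},u{\left(3 \right)} \right)} - 50 P{\left(3 \right)} = 14 - 50 \left(\frac{6}{5} - 3\right) = 14 - -90 = 14 + 90 = 104$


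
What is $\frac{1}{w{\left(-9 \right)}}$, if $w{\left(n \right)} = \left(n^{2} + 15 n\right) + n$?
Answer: $- \frac{1}{63} \approx -0.015873$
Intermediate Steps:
$w{\left(n \right)} = n^{2} + 16 n$
$\frac{1}{w{\left(-9 \right)}} = \frac{1}{\left(-9\right) \left(16 - 9\right)} = \frac{1}{\left(-9\right) 7} = \frac{1}{-63} = - \frac{1}{63}$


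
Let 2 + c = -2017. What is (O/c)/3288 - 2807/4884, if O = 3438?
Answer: -129520709/225154842 ≈ -0.57525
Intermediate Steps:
c = -2019 (c = -2 - 2017 = -2019)
(O/c)/3288 - 2807/4884 = (3438/(-2019))/3288 - 2807/4884 = (3438*(-1/2019))*(1/3288) - 2807*1/4884 = -1146/673*1/3288 - 2807/4884 = -191/368804 - 2807/4884 = -129520709/225154842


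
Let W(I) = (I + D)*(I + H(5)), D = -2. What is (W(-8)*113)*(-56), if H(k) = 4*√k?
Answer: -506240 + 253120*√5 ≈ 59754.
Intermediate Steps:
W(I) = (-2 + I)*(I + 4*√5) (W(I) = (I - 2)*(I + 4*√5) = (-2 + I)*(I + 4*√5))
(W(-8)*113)*(-56) = (((-8)² - 8*√5 - 2*(-8) + 4*(-8)*√5)*113)*(-56) = ((64 - 8*√5 + 16 - 32*√5)*113)*(-56) = ((80 - 40*√5)*113)*(-56) = (9040 - 4520*√5)*(-56) = -506240 + 253120*√5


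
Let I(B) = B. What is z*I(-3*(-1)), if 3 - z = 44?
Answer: -123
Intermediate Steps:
z = -41 (z = 3 - 1*44 = 3 - 44 = -41)
z*I(-3*(-1)) = -(-123)*(-1) = -41*3 = -123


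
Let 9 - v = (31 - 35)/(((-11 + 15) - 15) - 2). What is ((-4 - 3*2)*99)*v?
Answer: -111870/13 ≈ -8605.4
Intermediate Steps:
v = 113/13 (v = 9 - (31 - 35)/(((-11 + 15) - 15) - 2) = 9 - (-4)/((4 - 15) - 2) = 9 - (-4)/(-11 - 2) = 9 - (-4)/(-13) = 9 - (-4)*(-1)/13 = 9 - 1*4/13 = 9 - 4/13 = 113/13 ≈ 8.6923)
((-4 - 3*2)*99)*v = ((-4 - 3*2)*99)*(113/13) = ((-4 - 6)*99)*(113/13) = -10*99*(113/13) = -990*113/13 = -111870/13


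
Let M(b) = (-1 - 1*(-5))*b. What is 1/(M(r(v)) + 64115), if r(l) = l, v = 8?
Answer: 1/64147 ≈ 1.5589e-5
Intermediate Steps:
M(b) = 4*b (M(b) = (-1 + 5)*b = 4*b)
1/(M(r(v)) + 64115) = 1/(4*8 + 64115) = 1/(32 + 64115) = 1/64147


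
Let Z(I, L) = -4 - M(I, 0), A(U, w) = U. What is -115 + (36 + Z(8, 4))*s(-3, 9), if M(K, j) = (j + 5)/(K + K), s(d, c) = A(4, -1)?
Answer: 47/4 ≈ 11.750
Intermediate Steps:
s(d, c) = 4
M(K, j) = (5 + j)/(2*K) (M(K, j) = (5 + j)/((2*K)) = (5 + j)*(1/(2*K)) = (5 + j)/(2*K))
Z(I, L) = -4 - 5/(2*I) (Z(I, L) = -4 - (5 + 0)/(2*I) = -4 - 5/(2*I))
-115 + (36 + Z(8, 4))*s(-3, 9) = -115 + (36 + (-4 - 5/2/8))*4 = -115 + (36 + (-4 - 5/2*⅛))*4 = -115 + (36 + (-4 - 5/16))*4 = -115 + (36 - 69/16)*4 = -115 + (507/16)*4 = -115 + 507/4 = 47/4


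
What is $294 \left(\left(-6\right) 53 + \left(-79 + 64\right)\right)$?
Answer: $-97902$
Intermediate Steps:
$294 \left(\left(-6\right) 53 + \left(-79 + 64\right)\right) = 294 \left(-318 - 15\right) = 294 \left(-333\right) = -97902$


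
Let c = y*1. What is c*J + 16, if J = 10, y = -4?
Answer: -24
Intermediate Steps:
c = -4 (c = -4*1 = -4)
c*J + 16 = -4*10 + 16 = -40 + 16 = -24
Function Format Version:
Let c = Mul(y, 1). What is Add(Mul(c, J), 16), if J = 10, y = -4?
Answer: -24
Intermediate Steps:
c = -4 (c = Mul(-4, 1) = -4)
Add(Mul(c, J), 16) = Add(Mul(-4, 10), 16) = Add(-40, 16) = -24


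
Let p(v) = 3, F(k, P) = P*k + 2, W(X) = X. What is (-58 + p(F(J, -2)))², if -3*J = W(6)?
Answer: 3025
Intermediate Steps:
J = -2 (J = -⅓*6 = -2)
F(k, P) = 2 + P*k
(-58 + p(F(J, -2)))² = (-58 + 3)² = (-55)² = 3025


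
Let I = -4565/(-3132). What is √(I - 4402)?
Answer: I*√1199077413/522 ≈ 66.337*I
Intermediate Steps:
I = 4565/3132 (I = -4565*(-1/3132) = 4565/3132 ≈ 1.4575)
√(I - 4402) = √(4565/3132 - 4402) = √(-13782499/3132) = I*√1199077413/522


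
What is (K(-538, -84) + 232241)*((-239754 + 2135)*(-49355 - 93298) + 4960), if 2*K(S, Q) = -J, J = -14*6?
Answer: 7873712685035261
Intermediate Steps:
J = -84
K(S, Q) = 42 (K(S, Q) = (-1*(-84))/2 = (1/2)*84 = 42)
(K(-538, -84) + 232241)*((-239754 + 2135)*(-49355 - 93298) + 4960) = (42 + 232241)*((-239754 + 2135)*(-49355 - 93298) + 4960) = 232283*(-237619*(-142653) + 4960) = 232283*(33897063207 + 4960) = 232283*33897068167 = 7873712685035261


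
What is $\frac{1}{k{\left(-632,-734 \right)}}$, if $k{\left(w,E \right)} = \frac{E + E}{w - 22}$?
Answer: $\frac{327}{734} \approx 0.4455$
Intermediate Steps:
$k{\left(w,E \right)} = \frac{2 E}{-22 + w}$
$\frac{1}{k{\left(-632,-734 \right)}} = \frac{1}{2 \left(-734\right) \frac{1}{-22 - 632}} = \frac{1}{2 \left(-734\right) \frac{1}{-654}} = \frac{1}{2 \left(-734\right) \left(- \frac{1}{654}\right)} = \frac{1}{\frac{734}{327}} = \frac{327}{734}$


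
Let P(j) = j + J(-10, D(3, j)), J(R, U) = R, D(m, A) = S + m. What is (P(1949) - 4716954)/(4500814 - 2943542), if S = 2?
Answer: -4715015/1557272 ≈ -3.0277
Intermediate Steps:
D(m, A) = 2 + m
P(j) = -10 + j (P(j) = j - 10 = -10 + j)
(P(1949) - 4716954)/(4500814 - 2943542) = ((-10 + 1949) - 4716954)/(4500814 - 2943542) = (1939 - 4716954)/1557272 = -4715015*1/1557272 = -4715015/1557272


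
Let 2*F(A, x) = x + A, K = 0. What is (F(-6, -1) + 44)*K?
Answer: 0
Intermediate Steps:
F(A, x) = A/2 + x/2 (F(A, x) = (x + A)/2 = (A + x)/2 = A/2 + x/2)
(F(-6, -1) + 44)*K = (((½)*(-6) + (½)*(-1)) + 44)*0 = ((-3 - ½) + 44)*0 = (-7/2 + 44)*0 = (81/2)*0 = 0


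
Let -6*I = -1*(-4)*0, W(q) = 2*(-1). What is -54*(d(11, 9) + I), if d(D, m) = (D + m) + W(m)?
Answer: -972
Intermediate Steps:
W(q) = -2
I = 0 (I = -(-1*(-4))*0/6 = -2*0/3 = -⅙*0 = 0)
d(D, m) = -2 + D + m (d(D, m) = (D + m) - 2 = -2 + D + m)
-54*(d(11, 9) + I) = -54*((-2 + 11 + 9) + 0) = -54*(18 + 0) = -54*18 = -972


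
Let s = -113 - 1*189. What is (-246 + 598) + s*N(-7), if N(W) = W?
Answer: 2466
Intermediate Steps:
s = -302 (s = -113 - 189 = -302)
(-246 + 598) + s*N(-7) = (-246 + 598) - 302*(-7) = 352 + 2114 = 2466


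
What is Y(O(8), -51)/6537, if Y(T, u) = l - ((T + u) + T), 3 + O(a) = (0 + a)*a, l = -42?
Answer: -113/6537 ≈ -0.017286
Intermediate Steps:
O(a) = -3 + a**2 (O(a) = -3 + (0 + a)*a = -3 + a*a = -3 + a**2)
Y(T, u) = -42 - u - 2*T (Y(T, u) = -42 - ((T + u) + T) = -42 - (u + 2*T) = -42 + (-u - 2*T) = -42 - u - 2*T)
Y(O(8), -51)/6537 = (-42 - 1*(-51) - 2*(-3 + 8**2))/6537 = (-42 + 51 - 2*(-3 + 64))*(1/6537) = (-42 + 51 - 2*61)*(1/6537) = (-42 + 51 - 122)*(1/6537) = -113*1/6537 = -113/6537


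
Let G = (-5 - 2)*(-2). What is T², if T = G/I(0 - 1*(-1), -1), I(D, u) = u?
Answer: 196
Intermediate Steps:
G = 14 (G = -7*(-2) = 14)
T = -14 (T = 14/(-1) = 14*(-1) = -14)
T² = (-14)² = 196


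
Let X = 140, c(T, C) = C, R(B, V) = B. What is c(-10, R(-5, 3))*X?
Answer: -700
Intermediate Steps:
c(-10, R(-5, 3))*X = -5*140 = -700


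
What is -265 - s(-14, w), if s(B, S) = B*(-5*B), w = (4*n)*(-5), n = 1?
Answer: 715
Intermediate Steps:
w = -20 (w = (4*1)*(-5) = 4*(-5) = -20)
s(B, S) = -5*B**2
-265 - s(-14, w) = -265 - (-5)*(-14)**2 = -265 - (-5)*196 = -265 - 1*(-980) = -265 + 980 = 715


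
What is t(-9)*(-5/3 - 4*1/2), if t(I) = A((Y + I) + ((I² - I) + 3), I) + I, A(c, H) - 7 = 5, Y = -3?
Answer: -11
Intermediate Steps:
A(c, H) = 12 (A(c, H) = 7 + 5 = 12)
t(I) = 12 + I
t(-9)*(-5/3 - 4*1/2) = (12 - 9)*(-5/3 - 4*1/2) = 3*(-5*⅓ - 4*½) = 3*(-5/3 - 2) = 3*(-11/3) = -11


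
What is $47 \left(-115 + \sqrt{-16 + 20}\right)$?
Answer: $-5311$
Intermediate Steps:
$47 \left(-115 + \sqrt{-16 + 20}\right) = 47 \left(-115 + \sqrt{4}\right) = 47 \left(-115 + 2\right) = 47 \left(-113\right) = -5311$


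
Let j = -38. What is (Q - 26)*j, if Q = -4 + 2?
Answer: 1064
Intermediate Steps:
Q = -2
(Q - 26)*j = (-2 - 26)*(-38) = -28*(-38) = 1064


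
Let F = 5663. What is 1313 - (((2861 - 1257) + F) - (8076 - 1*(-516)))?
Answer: 2638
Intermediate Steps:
1313 - (((2861 - 1257) + F) - (8076 - 1*(-516))) = 1313 - (((2861 - 1257) + 5663) - (8076 - 1*(-516))) = 1313 - ((1604 + 5663) - (8076 + 516)) = 1313 - (7267 - 1*8592) = 1313 - (7267 - 8592) = 1313 - 1*(-1325) = 1313 + 1325 = 2638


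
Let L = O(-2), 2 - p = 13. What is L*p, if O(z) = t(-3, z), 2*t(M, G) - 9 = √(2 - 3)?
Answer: -99/2 - 11*I/2 ≈ -49.5 - 5.5*I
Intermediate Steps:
p = -11 (p = 2 - 1*13 = 2 - 13 = -11)
t(M, G) = 9/2 + I/2 (t(M, G) = 9/2 + √(2 - 3)/2 = 9/2 + √(-1)/2 = 9/2 + I/2)
O(z) = 9/2 + I/2
L = 9/2 + I/2 ≈ 4.5 + 0.5*I
L*p = (9/2 + I/2)*(-11) = -99/2 - 11*I/2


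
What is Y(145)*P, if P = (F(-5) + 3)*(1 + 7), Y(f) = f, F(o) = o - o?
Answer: 3480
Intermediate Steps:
F(o) = 0
P = 24 (P = (0 + 3)*(1 + 7) = 3*8 = 24)
Y(145)*P = 145*24 = 3480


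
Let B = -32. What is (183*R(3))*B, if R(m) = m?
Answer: -17568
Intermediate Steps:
(183*R(3))*B = (183*3)*(-32) = 549*(-32) = -17568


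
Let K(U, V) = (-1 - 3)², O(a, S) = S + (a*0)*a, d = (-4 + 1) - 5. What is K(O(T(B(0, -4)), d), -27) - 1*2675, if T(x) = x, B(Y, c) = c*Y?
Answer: -2659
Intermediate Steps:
B(Y, c) = Y*c
d = -8 (d = -3 - 5 = -8)
O(a, S) = S (O(a, S) = S + 0*a = S + 0 = S)
K(U, V) = 16 (K(U, V) = (-4)² = 16)
K(O(T(B(0, -4)), d), -27) - 1*2675 = 16 - 1*2675 = 16 - 2675 = -2659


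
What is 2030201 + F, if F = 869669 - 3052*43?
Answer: 2768634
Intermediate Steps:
F = 738433 (F = 869669 - 131236 = 738433)
2030201 + F = 2030201 + 738433 = 2768634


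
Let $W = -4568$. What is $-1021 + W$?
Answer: $-5589$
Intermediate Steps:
$-1021 + W = -1021 - 4568 = -5589$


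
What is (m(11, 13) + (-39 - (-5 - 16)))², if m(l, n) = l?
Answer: 49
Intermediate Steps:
(m(11, 13) + (-39 - (-5 - 16)))² = (11 + (-39 - (-5 - 16)))² = (11 + (-39 - 1*(-21)))² = (11 + (-39 + 21))² = (11 - 18)² = (-7)² = 49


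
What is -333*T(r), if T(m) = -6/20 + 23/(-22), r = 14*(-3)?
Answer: 24642/55 ≈ 448.04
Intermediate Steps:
r = -42
T(m) = -74/55 (T(m) = -6*1/20 + 23*(-1/22) = -3/10 - 23/22 = -74/55)
-333*T(r) = -333*(-74/55) = 24642/55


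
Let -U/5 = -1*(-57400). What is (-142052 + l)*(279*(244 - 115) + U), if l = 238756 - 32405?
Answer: -16139627691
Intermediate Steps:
U = -287000 (U = -(-5)*(-57400) = -5*57400 = -287000)
l = 206351
(-142052 + l)*(279*(244 - 115) + U) = (-142052 + 206351)*(279*(244 - 115) - 287000) = 64299*(279*129 - 287000) = 64299*(35991 - 287000) = 64299*(-251009) = -16139627691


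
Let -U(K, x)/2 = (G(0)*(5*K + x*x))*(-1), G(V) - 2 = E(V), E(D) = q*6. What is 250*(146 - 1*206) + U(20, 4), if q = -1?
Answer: -15928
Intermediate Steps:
E(D) = -6 (E(D) = -1*6 = -6)
G(V) = -4 (G(V) = 2 - 6 = -4)
U(K, x) = -40*K - 8*x**2 (U(K, x) = -2*(-4*(5*K + x*x))*(-1) = -2*(-4*(5*K + x**2))*(-1) = -2*(-4*(x**2 + 5*K))*(-1) = -2*(-20*K - 4*x**2)*(-1) = -2*(4*x**2 + 20*K) = -40*K - 8*x**2)
250*(146 - 1*206) + U(20, 4) = 250*(146 - 1*206) + (-40*20 - 8*4**2) = 250*(146 - 206) + (-800 - 8*16) = 250*(-60) + (-800 - 128) = -15000 - 928 = -15928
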